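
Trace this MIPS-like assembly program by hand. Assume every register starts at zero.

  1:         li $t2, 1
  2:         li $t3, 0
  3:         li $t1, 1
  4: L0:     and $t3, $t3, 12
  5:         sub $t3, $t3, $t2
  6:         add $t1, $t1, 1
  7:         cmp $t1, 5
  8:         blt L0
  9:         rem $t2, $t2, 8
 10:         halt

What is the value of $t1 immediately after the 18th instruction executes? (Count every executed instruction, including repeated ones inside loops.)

4

after li $t2, 1: $t2=1
after li $t3, 0: $t3=0
after li $t1, 1: $t1=1
after and $t3, $t3, 12: $t3=0&12=0
after sub $t3, $t3, $t2: $t3=0-1=-1
after add $t1, $t1, 1: $t1=1+1=2
cmp $t1, 5  (cmp 2,5)
blt L0: taken
after and $t3, $t3, 12: $t3=(-1)&12=12
after sub $t3, $t3, $t2: $t3=12-1=11
after add $t1, $t1, 1: $t1=2+1=3
cmp $t1, 5  (cmp 3,5)
blt L0: taken
after and $t3, $t3, 12: $t3=11&12=8
after sub $t3, $t3, $t2: $t3=8-1=7
after add $t1, $t1, 1: $t1=3+1=4
cmp $t1, 5  (cmp 4,5)
blt L0: taken
After step 18: $t1 = 4.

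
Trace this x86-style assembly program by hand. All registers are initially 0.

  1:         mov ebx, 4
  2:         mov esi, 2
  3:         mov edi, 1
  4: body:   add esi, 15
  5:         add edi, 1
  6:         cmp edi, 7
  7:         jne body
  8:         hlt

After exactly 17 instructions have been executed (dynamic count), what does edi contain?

5

ebx=4
esi=2
edi=1
esi=2+15=17
edi=1+1=2
cmp edi, 7  (cmp 2,7)
jne body: taken
esi=17+15=32
edi=2+1=3
cmp edi, 7  (cmp 3,7)
jne body: taken
esi=32+15=47
edi=3+1=4
cmp edi, 7  (cmp 4,7)
jne body: taken
esi=47+15=62
edi=4+1=5
After step 17: edi = 5.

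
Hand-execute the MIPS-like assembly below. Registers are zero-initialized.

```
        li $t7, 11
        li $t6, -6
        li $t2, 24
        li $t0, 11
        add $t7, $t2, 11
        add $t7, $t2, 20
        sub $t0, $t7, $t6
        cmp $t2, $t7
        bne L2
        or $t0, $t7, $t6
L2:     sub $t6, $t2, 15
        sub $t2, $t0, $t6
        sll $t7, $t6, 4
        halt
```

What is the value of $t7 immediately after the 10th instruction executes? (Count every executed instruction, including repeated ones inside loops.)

44

$t7=11
$t6=-6
$t2=24
$t0=11
$t7=24+11=35
$t7=24+20=44
$t0=44-(-6)=50
cmp $t2, $t7  (cmp 24,44)
bne L2: taken
$t6=24-15=9
After step 10: $t7 = 44.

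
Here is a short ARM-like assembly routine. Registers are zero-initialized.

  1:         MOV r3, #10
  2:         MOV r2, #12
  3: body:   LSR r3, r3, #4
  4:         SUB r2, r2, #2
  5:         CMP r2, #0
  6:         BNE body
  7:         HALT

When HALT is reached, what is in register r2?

r3=10
r2=12
r3=10>>4=0
r2=12-2=10
CMP r2, #0  (cmp 10,0)
BNE body: taken
r3=0>>4=0
r2=10-2=8
CMP r2, #0  (cmp 8,0)
BNE body: taken
r3=0>>4=0
r2=8-2=6
CMP r2, #0  (cmp 6,0)
BNE body: taken
r3=0>>4=0
r2=6-2=4
CMP r2, #0  (cmp 4,0)
BNE body: taken
r3=0>>4=0
r2=4-2=2
CMP r2, #0  (cmp 2,0)
BNE body: taken
r3=0>>4=0
r2=2-2=0
CMP r2, #0  (cmp 0,0)
BNE body: not taken
halt.

0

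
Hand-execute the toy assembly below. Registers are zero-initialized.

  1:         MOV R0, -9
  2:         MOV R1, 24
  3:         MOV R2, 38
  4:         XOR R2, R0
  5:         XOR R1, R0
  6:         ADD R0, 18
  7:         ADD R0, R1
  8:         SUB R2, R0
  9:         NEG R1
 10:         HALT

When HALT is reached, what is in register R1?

17

MOV R0, -9 → R0=-9
MOV R1, 24 → R1=24
MOV R2, 38 → R2=38
XOR R2, R0 → R2=38^(-9)=-47
XOR R1, R0 → R1=24^(-9)=-17
ADD R0, 18 → R0=(-9)+18=9
ADD R0, R1 → R0=9+(-17)=-8
SUB R2, R0 → R2=(-47)-(-8)=-39
NEG R1 → R1=-(-17)=17
halt.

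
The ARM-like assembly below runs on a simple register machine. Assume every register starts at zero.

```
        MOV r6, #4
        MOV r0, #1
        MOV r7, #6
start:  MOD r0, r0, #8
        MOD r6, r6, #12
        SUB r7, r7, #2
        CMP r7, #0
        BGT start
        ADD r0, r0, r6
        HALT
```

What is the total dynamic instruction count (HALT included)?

after MOV r6, #4: r6=4
after MOV r0, #1: r0=1
after MOV r7, #6: r7=6
after MOD r0, r0, #8: r0=1%8=1
after MOD r6, r6, #12: r6=4%12=4
after SUB r7, r7, #2: r7=6-2=4
CMP r7, #0  (cmp 4,0)
BGT start: taken
after MOD r0, r0, #8: r0=1%8=1
after MOD r6, r6, #12: r6=4%12=4
after SUB r7, r7, #2: r7=4-2=2
CMP r7, #0  (cmp 2,0)
BGT start: taken
after MOD r0, r0, #8: r0=1%8=1
after MOD r6, r6, #12: r6=4%12=4
after SUB r7, r7, #2: r7=2-2=0
CMP r7, #0  (cmp 0,0)
BGT start: not taken
after ADD r0, r0, r6: r0=1+4=5
halt.
Total executed instructions: 20.

20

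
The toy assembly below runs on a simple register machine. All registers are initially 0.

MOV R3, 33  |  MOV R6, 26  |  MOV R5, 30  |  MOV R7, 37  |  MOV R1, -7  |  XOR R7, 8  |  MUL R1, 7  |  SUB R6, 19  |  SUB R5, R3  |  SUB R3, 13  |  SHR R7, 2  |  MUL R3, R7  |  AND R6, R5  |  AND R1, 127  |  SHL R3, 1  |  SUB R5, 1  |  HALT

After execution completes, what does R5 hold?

MOV R3, 33 → R3=33
MOV R6, 26 → R6=26
MOV R5, 30 → R5=30
MOV R7, 37 → R7=37
MOV R1, -7 → R1=-7
XOR R7, 8 → R7=37^8=45
MUL R1, 7 → R1=(-7)*7=-49
SUB R6, 19 → R6=26-19=7
SUB R5, R3 → R5=30-33=-3
SUB R3, 13 → R3=33-13=20
SHR R7, 2 → R7=45>>2=11
MUL R3, R7 → R3=20*11=220
AND R6, R5 → R6=7&(-3)=5
AND R1, 127 → R1=(-49)&127=79
SHL R3, 1 → R3=220<<1=440
SUB R5, 1 → R5=(-3)-1=-4
halt.

-4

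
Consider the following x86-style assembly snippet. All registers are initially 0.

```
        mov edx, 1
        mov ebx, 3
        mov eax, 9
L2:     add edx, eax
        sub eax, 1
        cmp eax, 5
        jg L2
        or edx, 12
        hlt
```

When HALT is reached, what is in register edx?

31

edx=1
ebx=3
eax=9
edx=1+9=10
eax=9-1=8
cmp eax, 5  (cmp 8,5)
jg L2: taken
edx=10+8=18
eax=8-1=7
cmp eax, 5  (cmp 7,5)
jg L2: taken
edx=18+7=25
eax=7-1=6
cmp eax, 5  (cmp 6,5)
jg L2: taken
edx=25+6=31
eax=6-1=5
cmp eax, 5  (cmp 5,5)
jg L2: not taken
edx=31|12=31
halt.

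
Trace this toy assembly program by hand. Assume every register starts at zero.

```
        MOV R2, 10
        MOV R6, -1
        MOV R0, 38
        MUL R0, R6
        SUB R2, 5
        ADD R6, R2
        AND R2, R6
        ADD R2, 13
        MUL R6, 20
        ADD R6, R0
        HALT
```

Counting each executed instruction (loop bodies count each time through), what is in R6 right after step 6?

after MOV R2, 10: R2=10
after MOV R6, -1: R6=-1
after MOV R0, 38: R0=38
after MUL R0, R6: R0=38*(-1)=-38
after SUB R2, 5: R2=10-5=5
after ADD R6, R2: R6=(-1)+5=4
After step 6: R6 = 4.

4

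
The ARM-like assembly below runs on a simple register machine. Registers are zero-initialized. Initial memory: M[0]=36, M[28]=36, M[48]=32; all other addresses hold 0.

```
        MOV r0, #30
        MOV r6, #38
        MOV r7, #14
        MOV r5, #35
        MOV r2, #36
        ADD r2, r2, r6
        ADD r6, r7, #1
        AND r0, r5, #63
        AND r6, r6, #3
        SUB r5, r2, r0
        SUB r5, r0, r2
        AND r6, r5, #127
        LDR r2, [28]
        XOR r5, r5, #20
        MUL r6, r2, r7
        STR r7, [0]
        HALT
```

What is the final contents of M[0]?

14

MOV r0, #30 → r0=30
MOV r6, #38 → r6=38
MOV r7, #14 → r7=14
MOV r5, #35 → r5=35
MOV r2, #36 → r2=36
ADD r2, r2, r6 → r2=36+38=74
ADD r6, r7, #1 → r6=14+1=15
AND r0, r5, #63 → r0=35&63=35
AND r6, r6, #3 → r6=15&3=3
SUB r5, r2, r0 → r5=74-35=39
SUB r5, r0, r2 → r5=35-74=-39
AND r6, r5, #127 → r6=(-39)&127=89
LDR r2, [28] → r2=M[28]=36
XOR r5, r5, #20 → r5=(-39)^20=-51
MUL r6, r2, r7 → r6=36*14=504
STR r7, [0] → M[0]=14
halt.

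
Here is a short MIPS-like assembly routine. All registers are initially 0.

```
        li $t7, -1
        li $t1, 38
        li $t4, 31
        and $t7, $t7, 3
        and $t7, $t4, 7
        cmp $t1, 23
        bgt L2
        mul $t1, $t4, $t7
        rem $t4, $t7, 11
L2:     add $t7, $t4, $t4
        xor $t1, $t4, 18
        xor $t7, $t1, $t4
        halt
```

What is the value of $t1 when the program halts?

13

after li $t7, -1: $t7=-1
after li $t1, 38: $t1=38
after li $t4, 31: $t4=31
after and $t7, $t7, 3: $t7=(-1)&3=3
after and $t7, $t4, 7: $t7=31&7=7
cmp $t1, 23  (cmp 38,23)
bgt L2: taken
after add $t7, $t4, $t4: $t7=31+31=62
after xor $t1, $t4, 18: $t1=31^18=13
after xor $t7, $t1, $t4: $t7=13^31=18
halt.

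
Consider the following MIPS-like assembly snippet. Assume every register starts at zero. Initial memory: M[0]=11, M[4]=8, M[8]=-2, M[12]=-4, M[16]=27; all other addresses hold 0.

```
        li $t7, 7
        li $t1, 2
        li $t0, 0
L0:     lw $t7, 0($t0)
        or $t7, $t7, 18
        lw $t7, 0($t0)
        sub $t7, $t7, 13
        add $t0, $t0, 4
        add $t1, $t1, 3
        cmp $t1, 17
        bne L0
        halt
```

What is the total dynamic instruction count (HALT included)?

44

$t7=7
$t1=2
$t0=0
$t7=M[0]=11
$t7=11|18=27
$t7=M[0]=11
$t7=11-13=-2
$t0=0+4=4
$t1=2+3=5
cmp $t1, 17  (cmp 5,17)
bne L0: taken
$t7=M[4]=8
$t7=8|18=26
$t7=M[4]=8
$t7=8-13=-5
$t0=4+4=8
$t1=5+3=8
cmp $t1, 17  (cmp 8,17)
bne L0: taken
$t7=M[8]=-2
$t7=(-2)|18=-2
$t7=M[8]=-2
$t7=(-2)-13=-15
$t0=8+4=12
$t1=8+3=11
cmp $t1, 17  (cmp 11,17)
bne L0: taken
$t7=M[12]=-4
$t7=(-4)|18=-2
$t7=M[12]=-4
$t7=(-4)-13=-17
$t0=12+4=16
$t1=11+3=14
cmp $t1, 17  (cmp 14,17)
bne L0: taken
$t7=M[16]=27
$t7=27|18=27
$t7=M[16]=27
$t7=27-13=14
$t0=16+4=20
$t1=14+3=17
cmp $t1, 17  (cmp 17,17)
bne L0: not taken
halt.
Total executed instructions: 44.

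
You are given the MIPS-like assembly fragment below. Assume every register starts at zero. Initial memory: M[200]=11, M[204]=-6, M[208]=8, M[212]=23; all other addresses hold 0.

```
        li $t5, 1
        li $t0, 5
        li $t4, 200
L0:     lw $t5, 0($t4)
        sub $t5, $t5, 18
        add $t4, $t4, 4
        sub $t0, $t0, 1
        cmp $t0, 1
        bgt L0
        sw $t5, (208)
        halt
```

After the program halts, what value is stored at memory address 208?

$t5=1
$t0=5
$t4=200
$t5=M[200]=11
$t5=11-18=-7
$t4=200+4=204
$t0=5-1=4
cmp $t0, 1  (cmp 4,1)
bgt L0: taken
$t5=M[204]=-6
$t5=(-6)-18=-24
$t4=204+4=208
$t0=4-1=3
cmp $t0, 1  (cmp 3,1)
bgt L0: taken
$t5=M[208]=8
$t5=8-18=-10
$t4=208+4=212
$t0=3-1=2
cmp $t0, 1  (cmp 2,1)
bgt L0: taken
$t5=M[212]=23
$t5=23-18=5
$t4=212+4=216
$t0=2-1=1
cmp $t0, 1  (cmp 1,1)
bgt L0: not taken
sw $t5, (208) → M[208]=5
halt.

5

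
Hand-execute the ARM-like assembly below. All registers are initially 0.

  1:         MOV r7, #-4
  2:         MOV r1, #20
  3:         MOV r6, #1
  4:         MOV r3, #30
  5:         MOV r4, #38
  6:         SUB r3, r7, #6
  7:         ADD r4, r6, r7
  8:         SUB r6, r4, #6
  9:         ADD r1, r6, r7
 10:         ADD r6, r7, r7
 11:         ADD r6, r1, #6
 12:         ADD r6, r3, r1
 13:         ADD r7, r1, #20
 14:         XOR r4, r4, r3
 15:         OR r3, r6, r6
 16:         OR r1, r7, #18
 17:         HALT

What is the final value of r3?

r7=-4
r1=20
r6=1
r3=30
r4=38
r3=(-4)-6=-10
r4=1+(-4)=-3
r6=(-3)-6=-9
r1=(-9)+(-4)=-13
r6=(-4)+(-4)=-8
r6=(-13)+6=-7
r6=(-10)+(-13)=-23
r7=(-13)+20=7
r4=(-3)^(-10)=11
r3=(-23)|(-23)=-23
r1=7|18=23
halt.

-23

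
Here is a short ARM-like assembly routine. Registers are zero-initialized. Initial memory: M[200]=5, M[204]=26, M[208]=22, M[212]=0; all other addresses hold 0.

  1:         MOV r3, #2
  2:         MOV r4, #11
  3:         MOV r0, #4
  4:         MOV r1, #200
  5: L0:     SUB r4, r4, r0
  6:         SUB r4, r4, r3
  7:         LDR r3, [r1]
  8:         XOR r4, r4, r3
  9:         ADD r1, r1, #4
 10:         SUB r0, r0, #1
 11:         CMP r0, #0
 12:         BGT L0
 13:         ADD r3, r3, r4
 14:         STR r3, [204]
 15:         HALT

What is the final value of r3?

-71

MOV r3, #2 → r3=2
MOV r4, #11 → r4=11
MOV r0, #4 → r0=4
MOV r1, #200 → r1=200
SUB r4, r4, r0 → r4=11-4=7
SUB r4, r4, r3 → r4=7-2=5
LDR r3, [r1] → r3=M[200]=5
XOR r4, r4, r3 → r4=5^5=0
ADD r1, r1, #4 → r1=200+4=204
SUB r0, r0, #1 → r0=4-1=3
CMP r0, #0  (cmp 3,0)
BGT L0: taken
SUB r4, r4, r0 → r4=0-3=-3
SUB r4, r4, r3 → r4=(-3)-5=-8
LDR r3, [r1] → r3=M[204]=26
XOR r4, r4, r3 → r4=(-8)^26=-30
ADD r1, r1, #4 → r1=204+4=208
SUB r0, r0, #1 → r0=3-1=2
CMP r0, #0  (cmp 2,0)
BGT L0: taken
SUB r4, r4, r0 → r4=(-30)-2=-32
SUB r4, r4, r3 → r4=(-32)-26=-58
LDR r3, [r1] → r3=M[208]=22
XOR r4, r4, r3 → r4=(-58)^22=-48
ADD r1, r1, #4 → r1=208+4=212
SUB r0, r0, #1 → r0=2-1=1
CMP r0, #0  (cmp 1,0)
BGT L0: taken
SUB r4, r4, r0 → r4=(-48)-1=-49
SUB r4, r4, r3 → r4=(-49)-22=-71
LDR r3, [r1] → r3=M[212]=0
XOR r4, r4, r3 → r4=(-71)^0=-71
ADD r1, r1, #4 → r1=212+4=216
SUB r0, r0, #1 → r0=1-1=0
CMP r0, #0  (cmp 0,0)
BGT L0: not taken
ADD r3, r3, r4 → r3=0+(-71)=-71
STR r3, [204] → M[204]=-71
halt.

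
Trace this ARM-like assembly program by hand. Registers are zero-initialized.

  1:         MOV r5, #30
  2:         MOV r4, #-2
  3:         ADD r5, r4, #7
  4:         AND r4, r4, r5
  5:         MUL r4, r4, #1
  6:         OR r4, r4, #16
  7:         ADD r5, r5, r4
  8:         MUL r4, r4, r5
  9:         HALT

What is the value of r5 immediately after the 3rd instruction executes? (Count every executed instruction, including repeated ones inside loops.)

r5=30
r4=-2
r5=(-2)+7=5
After step 3: r5 = 5.

5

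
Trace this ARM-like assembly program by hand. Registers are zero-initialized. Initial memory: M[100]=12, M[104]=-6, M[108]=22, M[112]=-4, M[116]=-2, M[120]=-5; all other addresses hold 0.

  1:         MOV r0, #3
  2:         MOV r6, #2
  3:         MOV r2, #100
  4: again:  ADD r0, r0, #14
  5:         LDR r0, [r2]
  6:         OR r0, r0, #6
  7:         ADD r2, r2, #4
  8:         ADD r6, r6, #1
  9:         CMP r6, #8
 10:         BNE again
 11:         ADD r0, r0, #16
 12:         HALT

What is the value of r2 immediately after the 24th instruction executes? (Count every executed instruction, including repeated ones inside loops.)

112

MOV r0, #3 → r0=3
MOV r6, #2 → r6=2
MOV r2, #100 → r2=100
ADD r0, r0, #14 → r0=3+14=17
LDR r0, [r2] → r0=M[100]=12
OR r0, r0, #6 → r0=12|6=14
ADD r2, r2, #4 → r2=100+4=104
ADD r6, r6, #1 → r6=2+1=3
CMP r6, #8  (cmp 3,8)
BNE again: taken
ADD r0, r0, #14 → r0=14+14=28
LDR r0, [r2] → r0=M[104]=-6
OR r0, r0, #6 → r0=(-6)|6=-2
ADD r2, r2, #4 → r2=104+4=108
ADD r6, r6, #1 → r6=3+1=4
CMP r6, #8  (cmp 4,8)
BNE again: taken
ADD r0, r0, #14 → r0=(-2)+14=12
LDR r0, [r2] → r0=M[108]=22
OR r0, r0, #6 → r0=22|6=22
ADD r2, r2, #4 → r2=108+4=112
ADD r6, r6, #1 → r6=4+1=5
CMP r6, #8  (cmp 5,8)
BNE again: taken
After step 24: r2 = 112.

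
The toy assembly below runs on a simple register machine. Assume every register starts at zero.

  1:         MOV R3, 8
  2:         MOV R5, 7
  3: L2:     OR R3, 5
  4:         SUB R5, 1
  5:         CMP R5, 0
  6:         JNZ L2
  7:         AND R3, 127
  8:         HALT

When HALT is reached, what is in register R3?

13

after MOV R3, 8: R3=8
after MOV R5, 7: R5=7
after OR R3, 5: R3=8|5=13
after SUB R5, 1: R5=7-1=6
CMP R5, 0  (cmp 6,0)
JNZ L2: taken
after OR R3, 5: R3=13|5=13
after SUB R5, 1: R5=6-1=5
CMP R5, 0  (cmp 5,0)
JNZ L2: taken
after OR R3, 5: R3=13|5=13
after SUB R5, 1: R5=5-1=4
CMP R5, 0  (cmp 4,0)
JNZ L2: taken
after OR R3, 5: R3=13|5=13
after SUB R5, 1: R5=4-1=3
CMP R5, 0  (cmp 3,0)
JNZ L2: taken
after OR R3, 5: R3=13|5=13
after SUB R5, 1: R5=3-1=2
CMP R5, 0  (cmp 2,0)
JNZ L2: taken
after OR R3, 5: R3=13|5=13
after SUB R5, 1: R5=2-1=1
CMP R5, 0  (cmp 1,0)
JNZ L2: taken
after OR R3, 5: R3=13|5=13
after SUB R5, 1: R5=1-1=0
CMP R5, 0  (cmp 0,0)
JNZ L2: not taken
after AND R3, 127: R3=13&127=13
halt.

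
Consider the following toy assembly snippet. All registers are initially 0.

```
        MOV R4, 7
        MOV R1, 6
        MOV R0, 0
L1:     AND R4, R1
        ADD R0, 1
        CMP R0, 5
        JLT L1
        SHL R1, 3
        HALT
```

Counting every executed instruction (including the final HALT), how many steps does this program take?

25

MOV R4, 7 → R4=7
MOV R1, 6 → R1=6
MOV R0, 0 → R0=0
AND R4, R1 → R4=7&6=6
ADD R0, 1 → R0=0+1=1
CMP R0, 5  (cmp 1,5)
JLT L1: taken
AND R4, R1 → R4=6&6=6
ADD R0, 1 → R0=1+1=2
CMP R0, 5  (cmp 2,5)
JLT L1: taken
AND R4, R1 → R4=6&6=6
ADD R0, 1 → R0=2+1=3
CMP R0, 5  (cmp 3,5)
JLT L1: taken
AND R4, R1 → R4=6&6=6
ADD R0, 1 → R0=3+1=4
CMP R0, 5  (cmp 4,5)
JLT L1: taken
AND R4, R1 → R4=6&6=6
ADD R0, 1 → R0=4+1=5
CMP R0, 5  (cmp 5,5)
JLT L1: not taken
SHL R1, 3 → R1=6<<3=48
halt.
Total executed instructions: 25.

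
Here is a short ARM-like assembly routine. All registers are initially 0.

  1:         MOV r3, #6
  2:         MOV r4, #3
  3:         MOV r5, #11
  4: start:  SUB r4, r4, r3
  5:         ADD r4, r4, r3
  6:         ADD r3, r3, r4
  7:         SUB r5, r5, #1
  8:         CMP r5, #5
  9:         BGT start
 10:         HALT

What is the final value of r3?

24

r3=6
r4=3
r5=11
r4=3-6=-3
r4=(-3)+6=3
r3=6+3=9
r5=11-1=10
CMP r5, #5  (cmp 10,5)
BGT start: taken
r4=3-9=-6
r4=(-6)+9=3
r3=9+3=12
r5=10-1=9
CMP r5, #5  (cmp 9,5)
BGT start: taken
r4=3-12=-9
r4=(-9)+12=3
r3=12+3=15
r5=9-1=8
CMP r5, #5  (cmp 8,5)
BGT start: taken
r4=3-15=-12
r4=(-12)+15=3
r3=15+3=18
r5=8-1=7
CMP r5, #5  (cmp 7,5)
BGT start: taken
r4=3-18=-15
r4=(-15)+18=3
r3=18+3=21
r5=7-1=6
CMP r5, #5  (cmp 6,5)
BGT start: taken
r4=3-21=-18
r4=(-18)+21=3
r3=21+3=24
r5=6-1=5
CMP r5, #5  (cmp 5,5)
BGT start: not taken
halt.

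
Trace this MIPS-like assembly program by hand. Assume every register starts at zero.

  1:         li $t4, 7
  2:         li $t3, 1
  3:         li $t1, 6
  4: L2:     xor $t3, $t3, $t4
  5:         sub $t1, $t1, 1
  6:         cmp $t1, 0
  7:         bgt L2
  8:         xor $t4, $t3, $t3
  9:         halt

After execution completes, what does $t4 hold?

0

$t4=7
$t3=1
$t1=6
$t3=1^7=6
$t1=6-1=5
cmp $t1, 0  (cmp 5,0)
bgt L2: taken
$t3=6^7=1
$t1=5-1=4
cmp $t1, 0  (cmp 4,0)
bgt L2: taken
$t3=1^7=6
$t1=4-1=3
cmp $t1, 0  (cmp 3,0)
bgt L2: taken
$t3=6^7=1
$t1=3-1=2
cmp $t1, 0  (cmp 2,0)
bgt L2: taken
$t3=1^7=6
$t1=2-1=1
cmp $t1, 0  (cmp 1,0)
bgt L2: taken
$t3=6^7=1
$t1=1-1=0
cmp $t1, 0  (cmp 0,0)
bgt L2: not taken
$t4=1^1=0
halt.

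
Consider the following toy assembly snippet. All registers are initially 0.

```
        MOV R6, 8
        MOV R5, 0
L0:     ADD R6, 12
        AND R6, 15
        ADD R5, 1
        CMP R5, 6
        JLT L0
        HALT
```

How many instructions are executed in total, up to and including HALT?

R6=8
R5=0
R6=8+12=20
R6=20&15=4
R5=0+1=1
CMP R5, 6  (cmp 1,6)
JLT L0: taken
R6=4+12=16
R6=16&15=0
R5=1+1=2
CMP R5, 6  (cmp 2,6)
JLT L0: taken
R6=0+12=12
R6=12&15=12
R5=2+1=3
CMP R5, 6  (cmp 3,6)
JLT L0: taken
R6=12+12=24
R6=24&15=8
R5=3+1=4
CMP R5, 6  (cmp 4,6)
JLT L0: taken
R6=8+12=20
R6=20&15=4
R5=4+1=5
CMP R5, 6  (cmp 5,6)
JLT L0: taken
R6=4+12=16
R6=16&15=0
R5=5+1=6
CMP R5, 6  (cmp 6,6)
JLT L0: not taken
halt.
Total executed instructions: 33.

33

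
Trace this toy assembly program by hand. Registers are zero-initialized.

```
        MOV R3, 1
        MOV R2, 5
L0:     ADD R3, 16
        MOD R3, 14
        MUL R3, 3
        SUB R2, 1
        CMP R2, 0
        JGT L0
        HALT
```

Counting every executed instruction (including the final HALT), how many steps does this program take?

MOV R3, 1 → R3=1
MOV R2, 5 → R2=5
ADD R3, 16 → R3=1+16=17
MOD R3, 14 → R3=17%14=3
MUL R3, 3 → R3=3*3=9
SUB R2, 1 → R2=5-1=4
CMP R2, 0  (cmp 4,0)
JGT L0: taken
ADD R3, 16 → R3=9+16=25
MOD R3, 14 → R3=25%14=11
MUL R3, 3 → R3=11*3=33
SUB R2, 1 → R2=4-1=3
CMP R2, 0  (cmp 3,0)
JGT L0: taken
ADD R3, 16 → R3=33+16=49
MOD R3, 14 → R3=49%14=7
MUL R3, 3 → R3=7*3=21
SUB R2, 1 → R2=3-1=2
CMP R2, 0  (cmp 2,0)
JGT L0: taken
ADD R3, 16 → R3=21+16=37
MOD R3, 14 → R3=37%14=9
MUL R3, 3 → R3=9*3=27
SUB R2, 1 → R2=2-1=1
CMP R2, 0  (cmp 1,0)
JGT L0: taken
ADD R3, 16 → R3=27+16=43
MOD R3, 14 → R3=43%14=1
MUL R3, 3 → R3=1*3=3
SUB R2, 1 → R2=1-1=0
CMP R2, 0  (cmp 0,0)
JGT L0: not taken
halt.
Total executed instructions: 33.

33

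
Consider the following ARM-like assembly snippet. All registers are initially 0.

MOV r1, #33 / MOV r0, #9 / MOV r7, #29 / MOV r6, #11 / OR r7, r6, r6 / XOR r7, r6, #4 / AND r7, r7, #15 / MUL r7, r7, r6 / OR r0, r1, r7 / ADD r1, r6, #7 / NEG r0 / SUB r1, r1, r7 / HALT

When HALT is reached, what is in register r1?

-147

r1=33
r0=9
r7=29
r6=11
r7=11|11=11
r7=11^4=15
r7=15&15=15
r7=15*11=165
r0=33|165=165
r1=11+7=18
r0=-(165)=-165
r1=18-165=-147
halt.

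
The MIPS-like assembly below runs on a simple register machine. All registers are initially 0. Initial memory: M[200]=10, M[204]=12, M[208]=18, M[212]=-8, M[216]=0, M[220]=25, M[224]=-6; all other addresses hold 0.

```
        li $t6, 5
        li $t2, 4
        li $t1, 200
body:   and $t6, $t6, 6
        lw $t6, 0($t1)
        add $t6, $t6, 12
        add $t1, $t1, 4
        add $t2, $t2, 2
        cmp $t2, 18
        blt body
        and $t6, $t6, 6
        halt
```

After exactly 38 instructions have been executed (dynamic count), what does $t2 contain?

li $t6, 5 → $t6=5
li $t2, 4 → $t2=4
li $t1, 200 → $t1=200
and $t6, $t6, 6 → $t6=5&6=4
lw $t6, 0($t1) → $t6=M[200]=10
add $t6, $t6, 12 → $t6=10+12=22
add $t1, $t1, 4 → $t1=200+4=204
add $t2, $t2, 2 → $t2=4+2=6
cmp $t2, 18  (cmp 6,18)
blt body: taken
and $t6, $t6, 6 → $t6=22&6=6
lw $t6, 0($t1) → $t6=M[204]=12
add $t6, $t6, 12 → $t6=12+12=24
add $t1, $t1, 4 → $t1=204+4=208
add $t2, $t2, 2 → $t2=6+2=8
cmp $t2, 18  (cmp 8,18)
blt body: taken
and $t6, $t6, 6 → $t6=24&6=0
lw $t6, 0($t1) → $t6=M[208]=18
add $t6, $t6, 12 → $t6=18+12=30
add $t1, $t1, 4 → $t1=208+4=212
add $t2, $t2, 2 → $t2=8+2=10
cmp $t2, 18  (cmp 10,18)
blt body: taken
and $t6, $t6, 6 → $t6=30&6=6
lw $t6, 0($t1) → $t6=M[212]=-8
add $t6, $t6, 12 → $t6=(-8)+12=4
add $t1, $t1, 4 → $t1=212+4=216
add $t2, $t2, 2 → $t2=10+2=12
cmp $t2, 18  (cmp 12,18)
blt body: taken
and $t6, $t6, 6 → $t6=4&6=4
lw $t6, 0($t1) → $t6=M[216]=0
add $t6, $t6, 12 → $t6=0+12=12
add $t1, $t1, 4 → $t1=216+4=220
add $t2, $t2, 2 → $t2=12+2=14
cmp $t2, 18  (cmp 14,18)
blt body: taken
After step 38: $t2 = 14.

14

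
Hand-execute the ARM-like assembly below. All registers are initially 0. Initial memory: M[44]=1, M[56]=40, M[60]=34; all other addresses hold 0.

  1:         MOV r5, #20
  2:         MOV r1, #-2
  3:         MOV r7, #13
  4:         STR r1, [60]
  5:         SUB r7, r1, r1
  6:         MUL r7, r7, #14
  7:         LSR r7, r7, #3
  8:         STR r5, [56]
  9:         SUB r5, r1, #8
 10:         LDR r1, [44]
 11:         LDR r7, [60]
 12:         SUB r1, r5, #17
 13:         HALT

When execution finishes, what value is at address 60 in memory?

MOV r5, #20 → r5=20
MOV r1, #-2 → r1=-2
MOV r7, #13 → r7=13
STR r1, [60] → M[60]=-2
SUB r7, r1, r1 → r7=(-2)-(-2)=0
MUL r7, r7, #14 → r7=0*14=0
LSR r7, r7, #3 → r7=0>>3=0
STR r5, [56] → M[56]=20
SUB r5, r1, #8 → r5=(-2)-8=-10
LDR r1, [44] → r1=M[44]=1
LDR r7, [60] → r7=M[60]=-2
SUB r1, r5, #17 → r1=(-10)-17=-27
halt.

-2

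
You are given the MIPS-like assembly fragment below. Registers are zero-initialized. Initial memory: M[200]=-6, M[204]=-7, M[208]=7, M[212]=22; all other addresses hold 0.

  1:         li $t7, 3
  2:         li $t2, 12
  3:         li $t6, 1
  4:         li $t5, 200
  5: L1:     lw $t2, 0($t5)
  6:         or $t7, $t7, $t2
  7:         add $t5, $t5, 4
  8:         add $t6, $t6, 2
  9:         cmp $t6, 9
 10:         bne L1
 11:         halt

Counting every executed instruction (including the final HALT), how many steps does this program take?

29

li $t7, 3 → $t7=3
li $t2, 12 → $t2=12
li $t6, 1 → $t6=1
li $t5, 200 → $t5=200
lw $t2, 0($t5) → $t2=M[200]=-6
or $t7, $t7, $t2 → $t7=3|(-6)=-5
add $t5, $t5, 4 → $t5=200+4=204
add $t6, $t6, 2 → $t6=1+2=3
cmp $t6, 9  (cmp 3,9)
bne L1: taken
lw $t2, 0($t5) → $t2=M[204]=-7
or $t7, $t7, $t2 → $t7=(-5)|(-7)=-5
add $t5, $t5, 4 → $t5=204+4=208
add $t6, $t6, 2 → $t6=3+2=5
cmp $t6, 9  (cmp 5,9)
bne L1: taken
lw $t2, 0($t5) → $t2=M[208]=7
or $t7, $t7, $t2 → $t7=(-5)|7=-1
add $t5, $t5, 4 → $t5=208+4=212
add $t6, $t6, 2 → $t6=5+2=7
cmp $t6, 9  (cmp 7,9)
bne L1: taken
lw $t2, 0($t5) → $t2=M[212]=22
or $t7, $t7, $t2 → $t7=(-1)|22=-1
add $t5, $t5, 4 → $t5=212+4=216
add $t6, $t6, 2 → $t6=7+2=9
cmp $t6, 9  (cmp 9,9)
bne L1: not taken
halt.
Total executed instructions: 29.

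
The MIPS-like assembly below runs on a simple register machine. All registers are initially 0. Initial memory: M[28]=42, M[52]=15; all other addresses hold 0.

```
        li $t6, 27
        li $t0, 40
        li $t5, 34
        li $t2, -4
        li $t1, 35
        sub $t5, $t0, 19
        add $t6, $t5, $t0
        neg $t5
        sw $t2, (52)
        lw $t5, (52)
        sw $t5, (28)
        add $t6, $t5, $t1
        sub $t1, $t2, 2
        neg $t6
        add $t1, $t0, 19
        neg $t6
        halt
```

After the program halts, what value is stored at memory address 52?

li $t6, 27 → $t6=27
li $t0, 40 → $t0=40
li $t5, 34 → $t5=34
li $t2, -4 → $t2=-4
li $t1, 35 → $t1=35
sub $t5, $t0, 19 → $t5=40-19=21
add $t6, $t5, $t0 → $t6=21+40=61
neg $t5 → $t5=-(21)=-21
sw $t2, (52) → M[52]=-4
lw $t5, (52) → $t5=M[52]=-4
sw $t5, (28) → M[28]=-4
add $t6, $t5, $t1 → $t6=(-4)+35=31
sub $t1, $t2, 2 → $t1=(-4)-2=-6
neg $t6 → $t6=-(31)=-31
add $t1, $t0, 19 → $t1=40+19=59
neg $t6 → $t6=-(-31)=31
halt.

-4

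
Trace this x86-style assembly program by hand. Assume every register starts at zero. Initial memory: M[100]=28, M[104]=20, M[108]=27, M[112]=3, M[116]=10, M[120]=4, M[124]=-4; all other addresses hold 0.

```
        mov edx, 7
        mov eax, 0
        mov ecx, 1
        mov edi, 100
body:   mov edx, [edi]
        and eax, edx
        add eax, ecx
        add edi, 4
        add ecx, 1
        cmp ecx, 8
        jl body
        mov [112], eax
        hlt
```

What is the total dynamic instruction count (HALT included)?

55

after mov edx, 7: edx=7
after mov eax, 0: eax=0
after mov ecx, 1: ecx=1
after mov edi, 100: edi=100
after mov edx, [edi]: edx=M[100]=28
after and eax, edx: eax=0&28=0
after add eax, ecx: eax=0+1=1
after add edi, 4: edi=100+4=104
after add ecx, 1: ecx=1+1=2
cmp ecx, 8  (cmp 2,8)
jl body: taken
after mov edx, [edi]: edx=M[104]=20
after and eax, edx: eax=1&20=0
after add eax, ecx: eax=0+2=2
after add edi, 4: edi=104+4=108
after add ecx, 1: ecx=2+1=3
cmp ecx, 8  (cmp 3,8)
jl body: taken
after mov edx, [edi]: edx=M[108]=27
after and eax, edx: eax=2&27=2
after add eax, ecx: eax=2+3=5
after add edi, 4: edi=108+4=112
after add ecx, 1: ecx=3+1=4
cmp ecx, 8  (cmp 4,8)
jl body: taken
after mov edx, [edi]: edx=M[112]=3
after and eax, edx: eax=5&3=1
after add eax, ecx: eax=1+4=5
after add edi, 4: edi=112+4=116
after add ecx, 1: ecx=4+1=5
cmp ecx, 8  (cmp 5,8)
jl body: taken
after mov edx, [edi]: edx=M[116]=10
after and eax, edx: eax=5&10=0
after add eax, ecx: eax=0+5=5
after add edi, 4: edi=116+4=120
after add ecx, 1: ecx=5+1=6
cmp ecx, 8  (cmp 6,8)
jl body: taken
after mov edx, [edi]: edx=M[120]=4
after and eax, edx: eax=5&4=4
after add eax, ecx: eax=4+6=10
after add edi, 4: edi=120+4=124
after add ecx, 1: ecx=6+1=7
cmp ecx, 8  (cmp 7,8)
jl body: taken
after mov edx, [edi]: edx=M[124]=-4
after and eax, edx: eax=10&(-4)=8
after add eax, ecx: eax=8+7=15
after add edi, 4: edi=124+4=128
after add ecx, 1: ecx=7+1=8
cmp ecx, 8  (cmp 8,8)
jl body: not taken
mov [112], eax → M[112]=15
halt.
Total executed instructions: 55.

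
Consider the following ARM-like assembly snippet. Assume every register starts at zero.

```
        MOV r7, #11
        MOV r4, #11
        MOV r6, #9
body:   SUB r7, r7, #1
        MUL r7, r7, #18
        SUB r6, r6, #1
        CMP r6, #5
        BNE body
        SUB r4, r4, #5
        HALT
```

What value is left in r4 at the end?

r7=11
r4=11
r6=9
r7=11-1=10
r7=10*18=180
r6=9-1=8
CMP r6, #5  (cmp 8,5)
BNE body: taken
r7=180-1=179
r7=179*18=3222
r6=8-1=7
CMP r6, #5  (cmp 7,5)
BNE body: taken
r7=3222-1=3221
r7=3221*18=57978
r6=7-1=6
CMP r6, #5  (cmp 6,5)
BNE body: taken
r7=57978-1=57977
r7=57977*18=1043586
r6=6-1=5
CMP r6, #5  (cmp 5,5)
BNE body: not taken
r4=11-5=6
halt.

6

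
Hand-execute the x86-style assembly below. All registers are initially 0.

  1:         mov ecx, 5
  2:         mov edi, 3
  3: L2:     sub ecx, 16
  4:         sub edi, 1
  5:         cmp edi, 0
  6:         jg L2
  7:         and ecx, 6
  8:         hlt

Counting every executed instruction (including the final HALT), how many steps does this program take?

16

after mov ecx, 5: ecx=5
after mov edi, 3: edi=3
after sub ecx, 16: ecx=5-16=-11
after sub edi, 1: edi=3-1=2
cmp edi, 0  (cmp 2,0)
jg L2: taken
after sub ecx, 16: ecx=(-11)-16=-27
after sub edi, 1: edi=2-1=1
cmp edi, 0  (cmp 1,0)
jg L2: taken
after sub ecx, 16: ecx=(-27)-16=-43
after sub edi, 1: edi=1-1=0
cmp edi, 0  (cmp 0,0)
jg L2: not taken
after and ecx, 6: ecx=(-43)&6=4
halt.
Total executed instructions: 16.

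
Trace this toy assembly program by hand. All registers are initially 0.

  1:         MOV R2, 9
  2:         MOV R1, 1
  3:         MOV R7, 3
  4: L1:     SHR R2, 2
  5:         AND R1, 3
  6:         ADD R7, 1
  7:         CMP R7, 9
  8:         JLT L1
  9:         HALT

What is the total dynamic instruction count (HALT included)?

34

MOV R2, 9 → R2=9
MOV R1, 1 → R1=1
MOV R7, 3 → R7=3
SHR R2, 2 → R2=9>>2=2
AND R1, 3 → R1=1&3=1
ADD R7, 1 → R7=3+1=4
CMP R7, 9  (cmp 4,9)
JLT L1: taken
SHR R2, 2 → R2=2>>2=0
AND R1, 3 → R1=1&3=1
ADD R7, 1 → R7=4+1=5
CMP R7, 9  (cmp 5,9)
JLT L1: taken
SHR R2, 2 → R2=0>>2=0
AND R1, 3 → R1=1&3=1
ADD R7, 1 → R7=5+1=6
CMP R7, 9  (cmp 6,9)
JLT L1: taken
SHR R2, 2 → R2=0>>2=0
AND R1, 3 → R1=1&3=1
ADD R7, 1 → R7=6+1=7
CMP R7, 9  (cmp 7,9)
JLT L1: taken
SHR R2, 2 → R2=0>>2=0
AND R1, 3 → R1=1&3=1
ADD R7, 1 → R7=7+1=8
CMP R7, 9  (cmp 8,9)
JLT L1: taken
SHR R2, 2 → R2=0>>2=0
AND R1, 3 → R1=1&3=1
ADD R7, 1 → R7=8+1=9
CMP R7, 9  (cmp 9,9)
JLT L1: not taken
halt.
Total executed instructions: 34.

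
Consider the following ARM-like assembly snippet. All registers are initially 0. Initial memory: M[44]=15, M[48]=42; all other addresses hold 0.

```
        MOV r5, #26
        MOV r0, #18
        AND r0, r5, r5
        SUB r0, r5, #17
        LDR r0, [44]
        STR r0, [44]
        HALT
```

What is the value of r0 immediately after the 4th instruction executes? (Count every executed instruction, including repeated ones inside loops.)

9

MOV r5, #26 → r5=26
MOV r0, #18 → r0=18
AND r0, r5, r5 → r0=26&26=26
SUB r0, r5, #17 → r0=26-17=9
After step 4: r0 = 9.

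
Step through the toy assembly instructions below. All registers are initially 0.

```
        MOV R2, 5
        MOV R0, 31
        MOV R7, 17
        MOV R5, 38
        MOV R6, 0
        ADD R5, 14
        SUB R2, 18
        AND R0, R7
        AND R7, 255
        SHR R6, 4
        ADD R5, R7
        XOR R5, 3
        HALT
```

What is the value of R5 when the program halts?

70

after MOV R2, 5: R2=5
after MOV R0, 31: R0=31
after MOV R7, 17: R7=17
after MOV R5, 38: R5=38
after MOV R6, 0: R6=0
after ADD R5, 14: R5=38+14=52
after SUB R2, 18: R2=5-18=-13
after AND R0, R7: R0=31&17=17
after AND R7, 255: R7=17&255=17
after SHR R6, 4: R6=0>>4=0
after ADD R5, R7: R5=52+17=69
after XOR R5, 3: R5=69^3=70
halt.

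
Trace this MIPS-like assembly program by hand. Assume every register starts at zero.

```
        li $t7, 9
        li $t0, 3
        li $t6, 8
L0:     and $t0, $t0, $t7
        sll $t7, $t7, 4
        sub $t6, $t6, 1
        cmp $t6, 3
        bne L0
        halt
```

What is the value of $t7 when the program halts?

after li $t7, 9: $t7=9
after li $t0, 3: $t0=3
after li $t6, 8: $t6=8
after and $t0, $t0, $t7: $t0=3&9=1
after sll $t7, $t7, 4: $t7=9<<4=144
after sub $t6, $t6, 1: $t6=8-1=7
cmp $t6, 3  (cmp 7,3)
bne L0: taken
after and $t0, $t0, $t7: $t0=1&144=0
after sll $t7, $t7, 4: $t7=144<<4=2304
after sub $t6, $t6, 1: $t6=7-1=6
cmp $t6, 3  (cmp 6,3)
bne L0: taken
after and $t0, $t0, $t7: $t0=0&2304=0
after sll $t7, $t7, 4: $t7=2304<<4=36864
after sub $t6, $t6, 1: $t6=6-1=5
cmp $t6, 3  (cmp 5,3)
bne L0: taken
after and $t0, $t0, $t7: $t0=0&36864=0
after sll $t7, $t7, 4: $t7=36864<<4=589824
after sub $t6, $t6, 1: $t6=5-1=4
cmp $t6, 3  (cmp 4,3)
bne L0: taken
after and $t0, $t0, $t7: $t0=0&589824=0
after sll $t7, $t7, 4: $t7=589824<<4=9437184
after sub $t6, $t6, 1: $t6=4-1=3
cmp $t6, 3  (cmp 3,3)
bne L0: not taken
halt.

9437184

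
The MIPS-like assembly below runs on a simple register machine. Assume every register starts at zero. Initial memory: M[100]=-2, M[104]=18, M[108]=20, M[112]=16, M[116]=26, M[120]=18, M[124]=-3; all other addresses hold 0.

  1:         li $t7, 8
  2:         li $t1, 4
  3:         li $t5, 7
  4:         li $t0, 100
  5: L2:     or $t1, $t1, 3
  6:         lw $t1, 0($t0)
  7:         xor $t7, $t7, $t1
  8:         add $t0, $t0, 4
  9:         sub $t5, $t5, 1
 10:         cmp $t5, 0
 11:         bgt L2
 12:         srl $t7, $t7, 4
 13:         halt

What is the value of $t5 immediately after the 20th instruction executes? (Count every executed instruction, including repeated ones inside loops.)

$t7=8
$t1=4
$t5=7
$t0=100
$t1=4|3=7
$t1=M[100]=-2
$t7=8^(-2)=-10
$t0=100+4=104
$t5=7-1=6
cmp $t5, 0  (cmp 6,0)
bgt L2: taken
$t1=(-2)|3=-1
$t1=M[104]=18
$t7=(-10)^18=-28
$t0=104+4=108
$t5=6-1=5
cmp $t5, 0  (cmp 5,0)
bgt L2: taken
$t1=18|3=19
$t1=M[108]=20
After step 20: $t5 = 5.

5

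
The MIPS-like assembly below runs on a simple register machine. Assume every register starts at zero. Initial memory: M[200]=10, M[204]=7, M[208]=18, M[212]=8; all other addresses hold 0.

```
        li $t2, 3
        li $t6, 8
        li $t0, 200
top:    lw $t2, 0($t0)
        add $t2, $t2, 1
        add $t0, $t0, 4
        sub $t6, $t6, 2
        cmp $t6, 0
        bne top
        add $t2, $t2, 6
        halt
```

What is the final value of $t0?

after li $t2, 3: $t2=3
after li $t6, 8: $t6=8
after li $t0, 200: $t0=200
after lw $t2, 0($t0): $t2=M[200]=10
after add $t2, $t2, 1: $t2=10+1=11
after add $t0, $t0, 4: $t0=200+4=204
after sub $t6, $t6, 2: $t6=8-2=6
cmp $t6, 0  (cmp 6,0)
bne top: taken
after lw $t2, 0($t0): $t2=M[204]=7
after add $t2, $t2, 1: $t2=7+1=8
after add $t0, $t0, 4: $t0=204+4=208
after sub $t6, $t6, 2: $t6=6-2=4
cmp $t6, 0  (cmp 4,0)
bne top: taken
after lw $t2, 0($t0): $t2=M[208]=18
after add $t2, $t2, 1: $t2=18+1=19
after add $t0, $t0, 4: $t0=208+4=212
after sub $t6, $t6, 2: $t6=4-2=2
cmp $t6, 0  (cmp 2,0)
bne top: taken
after lw $t2, 0($t0): $t2=M[212]=8
after add $t2, $t2, 1: $t2=8+1=9
after add $t0, $t0, 4: $t0=212+4=216
after sub $t6, $t6, 2: $t6=2-2=0
cmp $t6, 0  (cmp 0,0)
bne top: not taken
after add $t2, $t2, 6: $t2=9+6=15
halt.

216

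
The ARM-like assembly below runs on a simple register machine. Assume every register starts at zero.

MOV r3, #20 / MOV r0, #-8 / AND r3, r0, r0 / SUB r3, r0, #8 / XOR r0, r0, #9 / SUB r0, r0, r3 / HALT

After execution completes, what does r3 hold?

r3=20
r0=-8
r3=(-8)&(-8)=-8
r3=(-8)-8=-16
r0=(-8)^9=-15
r0=(-15)-(-16)=1
halt.

-16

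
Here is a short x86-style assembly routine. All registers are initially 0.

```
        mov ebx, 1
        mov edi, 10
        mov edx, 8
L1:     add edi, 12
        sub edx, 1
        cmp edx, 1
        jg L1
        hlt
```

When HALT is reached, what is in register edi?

94

ebx=1
edi=10
edx=8
edi=10+12=22
edx=8-1=7
cmp edx, 1  (cmp 7,1)
jg L1: taken
edi=22+12=34
edx=7-1=6
cmp edx, 1  (cmp 6,1)
jg L1: taken
edi=34+12=46
edx=6-1=5
cmp edx, 1  (cmp 5,1)
jg L1: taken
edi=46+12=58
edx=5-1=4
cmp edx, 1  (cmp 4,1)
jg L1: taken
edi=58+12=70
edx=4-1=3
cmp edx, 1  (cmp 3,1)
jg L1: taken
edi=70+12=82
edx=3-1=2
cmp edx, 1  (cmp 2,1)
jg L1: taken
edi=82+12=94
edx=2-1=1
cmp edx, 1  (cmp 1,1)
jg L1: not taken
halt.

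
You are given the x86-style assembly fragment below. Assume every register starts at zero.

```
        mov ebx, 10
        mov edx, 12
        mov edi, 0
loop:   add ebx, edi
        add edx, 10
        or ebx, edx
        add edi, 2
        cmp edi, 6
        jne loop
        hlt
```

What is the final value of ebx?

46

mov ebx, 10 → ebx=10
mov edx, 12 → edx=12
mov edi, 0 → edi=0
add ebx, edi → ebx=10+0=10
add edx, 10 → edx=12+10=22
or ebx, edx → ebx=10|22=30
add edi, 2 → edi=0+2=2
cmp edi, 6  (cmp 2,6)
jne loop: taken
add ebx, edi → ebx=30+2=32
add edx, 10 → edx=22+10=32
or ebx, edx → ebx=32|32=32
add edi, 2 → edi=2+2=4
cmp edi, 6  (cmp 4,6)
jne loop: taken
add ebx, edi → ebx=32+4=36
add edx, 10 → edx=32+10=42
or ebx, edx → ebx=36|42=46
add edi, 2 → edi=4+2=6
cmp edi, 6  (cmp 6,6)
jne loop: not taken
halt.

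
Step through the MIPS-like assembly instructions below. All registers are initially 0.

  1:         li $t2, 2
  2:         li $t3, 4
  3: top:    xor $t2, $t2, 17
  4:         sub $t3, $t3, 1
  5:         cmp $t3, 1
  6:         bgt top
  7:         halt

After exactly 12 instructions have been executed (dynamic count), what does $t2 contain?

after li $t2, 2: $t2=2
after li $t3, 4: $t3=4
after xor $t2, $t2, 17: $t2=2^17=19
after sub $t3, $t3, 1: $t3=4-1=3
cmp $t3, 1  (cmp 3,1)
bgt top: taken
after xor $t2, $t2, 17: $t2=19^17=2
after sub $t3, $t3, 1: $t3=3-1=2
cmp $t3, 1  (cmp 2,1)
bgt top: taken
after xor $t2, $t2, 17: $t2=2^17=19
after sub $t3, $t3, 1: $t3=2-1=1
After step 12: $t2 = 19.

19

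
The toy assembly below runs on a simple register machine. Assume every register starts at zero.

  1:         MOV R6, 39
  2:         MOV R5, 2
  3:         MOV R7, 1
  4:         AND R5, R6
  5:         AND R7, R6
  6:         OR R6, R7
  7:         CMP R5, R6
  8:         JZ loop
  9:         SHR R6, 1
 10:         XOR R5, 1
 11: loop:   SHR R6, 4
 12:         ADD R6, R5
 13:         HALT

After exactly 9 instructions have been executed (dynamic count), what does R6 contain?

19

after MOV R6, 39: R6=39
after MOV R5, 2: R5=2
after MOV R7, 1: R7=1
after AND R5, R6: R5=2&39=2
after AND R7, R6: R7=1&39=1
after OR R6, R7: R6=39|1=39
CMP R5, R6  (cmp 2,39)
JZ loop: not taken
after SHR R6, 1: R6=39>>1=19
After step 9: R6 = 19.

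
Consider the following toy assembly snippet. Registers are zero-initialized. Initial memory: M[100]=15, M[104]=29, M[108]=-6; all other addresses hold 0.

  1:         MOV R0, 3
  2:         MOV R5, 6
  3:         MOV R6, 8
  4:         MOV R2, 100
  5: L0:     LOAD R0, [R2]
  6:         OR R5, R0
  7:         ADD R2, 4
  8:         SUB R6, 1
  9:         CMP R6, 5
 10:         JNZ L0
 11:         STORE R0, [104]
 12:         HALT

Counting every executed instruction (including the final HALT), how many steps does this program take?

after MOV R0, 3: R0=3
after MOV R5, 6: R5=6
after MOV R6, 8: R6=8
after MOV R2, 100: R2=100
after LOAD R0, [R2]: R0=M[100]=15
after OR R5, R0: R5=6|15=15
after ADD R2, 4: R2=100+4=104
after SUB R6, 1: R6=8-1=7
CMP R6, 5  (cmp 7,5)
JNZ L0: taken
after LOAD R0, [R2]: R0=M[104]=29
after OR R5, R0: R5=15|29=31
after ADD R2, 4: R2=104+4=108
after SUB R6, 1: R6=7-1=6
CMP R6, 5  (cmp 6,5)
JNZ L0: taken
after LOAD R0, [R2]: R0=M[108]=-6
after OR R5, R0: R5=31|(-6)=-1
after ADD R2, 4: R2=108+4=112
after SUB R6, 1: R6=6-1=5
CMP R6, 5  (cmp 5,5)
JNZ L0: not taken
STORE R0, [104] → M[104]=-6
halt.
Total executed instructions: 24.

24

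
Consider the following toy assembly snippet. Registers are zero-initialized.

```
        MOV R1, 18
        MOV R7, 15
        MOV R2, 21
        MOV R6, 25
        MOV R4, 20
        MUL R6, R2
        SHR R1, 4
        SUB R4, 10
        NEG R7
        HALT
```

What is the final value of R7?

-15

MOV R1, 18 → R1=18
MOV R7, 15 → R7=15
MOV R2, 21 → R2=21
MOV R6, 25 → R6=25
MOV R4, 20 → R4=20
MUL R6, R2 → R6=25*21=525
SHR R1, 4 → R1=18>>4=1
SUB R4, 10 → R4=20-10=10
NEG R7 → R7=-(15)=-15
halt.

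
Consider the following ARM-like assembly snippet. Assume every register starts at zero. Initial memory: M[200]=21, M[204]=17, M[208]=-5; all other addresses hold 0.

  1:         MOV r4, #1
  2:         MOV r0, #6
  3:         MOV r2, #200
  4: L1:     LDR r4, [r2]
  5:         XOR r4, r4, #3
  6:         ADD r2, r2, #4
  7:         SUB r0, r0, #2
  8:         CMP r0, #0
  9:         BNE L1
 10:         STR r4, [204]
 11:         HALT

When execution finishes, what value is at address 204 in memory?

-8

after MOV r4, #1: r4=1
after MOV r0, #6: r0=6
after MOV r2, #200: r2=200
after LDR r4, [r2]: r4=M[200]=21
after XOR r4, r4, #3: r4=21^3=22
after ADD r2, r2, #4: r2=200+4=204
after SUB r0, r0, #2: r0=6-2=4
CMP r0, #0  (cmp 4,0)
BNE L1: taken
after LDR r4, [r2]: r4=M[204]=17
after XOR r4, r4, #3: r4=17^3=18
after ADD r2, r2, #4: r2=204+4=208
after SUB r0, r0, #2: r0=4-2=2
CMP r0, #0  (cmp 2,0)
BNE L1: taken
after LDR r4, [r2]: r4=M[208]=-5
after XOR r4, r4, #3: r4=(-5)^3=-8
after ADD r2, r2, #4: r2=208+4=212
after SUB r0, r0, #2: r0=2-2=0
CMP r0, #0  (cmp 0,0)
BNE L1: not taken
STR r4, [204] → M[204]=-8
halt.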